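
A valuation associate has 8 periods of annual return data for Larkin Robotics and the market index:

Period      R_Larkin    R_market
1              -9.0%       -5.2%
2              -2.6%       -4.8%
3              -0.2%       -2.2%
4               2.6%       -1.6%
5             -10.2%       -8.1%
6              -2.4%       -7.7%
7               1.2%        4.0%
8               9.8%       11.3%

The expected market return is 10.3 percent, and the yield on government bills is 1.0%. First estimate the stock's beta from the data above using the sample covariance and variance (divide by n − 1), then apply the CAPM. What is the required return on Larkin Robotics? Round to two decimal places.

8.83%

Mean R_i = (-9.0 − 2.6 − 0.2 + 2.6 − 10.2 − 2.4 + 1.2 + 9.8) / 8 = -1.3500%
Mean R_m = (-5.2 − 4.8 − 2.2 − 1.6 − 8.1 − 7.7 + 4.0 + 11.3) / 8 = -1.7875%
Σ(R_i − R̄_i)(R_m − R̄_m) = 252.8950  ⇒  Cov = 252.8950 / 7 = 36.1279
Σ(R_m − R̄_m)² = 300.5088  ⇒  Var(R_m) = 300.5088 / 7 = 42.9298
β = Cov / Var(R_m) = 36.1279 / 42.9298 = 0.8416
MRP = 10.3% − 1.0% = 9.30%
E(R) = R_f + β × MRP = 1.0% + 0.8416 × 9.3% = 8.83%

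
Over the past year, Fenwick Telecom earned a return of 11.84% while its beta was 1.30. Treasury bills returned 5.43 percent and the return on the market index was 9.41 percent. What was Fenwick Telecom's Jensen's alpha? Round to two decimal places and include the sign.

Market excess return = 9.41% − 5.43% = 3.98%
CAPM benchmark = R_f + β(R_m − R_f) = 5.43% + 1.30 × 3.98% = 10.6040%
α = actual − benchmark = 11.84% − 10.6040% = +1.24%

+1.24%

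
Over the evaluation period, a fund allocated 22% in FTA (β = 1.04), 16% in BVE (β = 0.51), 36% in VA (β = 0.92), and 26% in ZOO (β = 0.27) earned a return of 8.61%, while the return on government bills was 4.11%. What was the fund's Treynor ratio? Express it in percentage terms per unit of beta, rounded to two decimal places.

β_P = 0.22×1.04 + 0.16×0.51 + 0.36×0.92 + 0.26×0.27 = 0.7118
Treynor = (R_P − R_f) / β_P = (8.61% − 4.11%) / 0.7118 = 4.50% / 0.7118 = 6.32%

6.32%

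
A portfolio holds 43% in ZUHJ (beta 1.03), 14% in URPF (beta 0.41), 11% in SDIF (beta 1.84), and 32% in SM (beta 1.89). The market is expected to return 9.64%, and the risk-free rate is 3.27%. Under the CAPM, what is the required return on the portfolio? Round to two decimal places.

β_P = Σ w_i β_i = 0.43×1.03 + 0.14×0.41 + 0.11×1.84 + 0.32×1.89 = 1.3075
MRP = 9.64% − 3.27% = 6.37%
E(R_P) = R_f + β_P × MRP = 3.27% + 1.3075 × 6.37% = 11.60%

11.60%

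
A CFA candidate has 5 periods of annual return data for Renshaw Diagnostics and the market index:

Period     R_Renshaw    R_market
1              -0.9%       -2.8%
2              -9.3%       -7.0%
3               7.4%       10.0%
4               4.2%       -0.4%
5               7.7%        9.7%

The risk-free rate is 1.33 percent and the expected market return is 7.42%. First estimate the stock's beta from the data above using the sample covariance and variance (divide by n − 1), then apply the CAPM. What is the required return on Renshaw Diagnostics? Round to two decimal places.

Mean R_i = (-0.9 − 9.3 + 7.4 + 4.2 + 7.7) / 5 = 1.8200%
Mean R_m = (-2.8 − 7.0 + 10.0 − 0.4 + 9.7) / 5 = 1.9000%
Σ(R_i − R̄_i)(R_m − R̄_m) = 197.3400  ⇒  Cov = 197.3400 / 4 = 49.3350
Σ(R_m − R̄_m)² = 233.0400  ⇒  Var(R_m) = 233.0400 / 4 = 58.2600
β = Cov / Var(R_m) = 49.3350 / 58.2600 = 0.8468
MRP = 7.42% − 1.33% = 6.09%
E(R) = R_f + β × MRP = 1.33% + 0.8468 × 6.09% = 6.49%

6.49%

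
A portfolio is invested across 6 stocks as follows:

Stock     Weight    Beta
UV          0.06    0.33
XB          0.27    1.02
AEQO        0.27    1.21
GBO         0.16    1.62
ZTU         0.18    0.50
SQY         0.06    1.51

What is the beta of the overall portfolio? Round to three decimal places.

β_P = Σ w_i β_i = 0.06×0.33 + 0.27×1.02 + 0.27×1.21 + 0.16×1.62 + 0.18×0.50 + 0.06×1.51 = 1.0617

1.062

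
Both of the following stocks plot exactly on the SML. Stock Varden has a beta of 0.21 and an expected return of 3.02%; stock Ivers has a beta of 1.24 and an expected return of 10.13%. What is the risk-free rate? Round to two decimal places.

1.57%

Both satisfy E(R) = R_f + β·MRP, so the slope of the SML is
MRP = (10.13% − 3.02%) / (1.24 − 0.21) = 7.11% / 1.03 = 6.9029%
R_f = E(R_Varden) − β_Varden·MRP = 3.02% − 0.21 × 6.9029% = 1.5704%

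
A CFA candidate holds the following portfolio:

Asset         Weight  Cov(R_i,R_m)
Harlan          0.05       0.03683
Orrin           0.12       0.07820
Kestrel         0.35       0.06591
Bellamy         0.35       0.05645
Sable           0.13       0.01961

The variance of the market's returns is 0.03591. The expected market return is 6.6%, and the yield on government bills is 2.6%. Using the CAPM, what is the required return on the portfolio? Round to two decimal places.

β_Harlan = 0.03683 / 0.03591 = 1.0256
β_Orrin = 0.07820 / 0.03591 = 2.1777
β_Kestrel = 0.06591 / 0.03591 = 1.8354
β_Bellamy = 0.05645 / 0.03591 = 1.5720
β_Sable = 0.01961 / 0.03591 = 0.5461
β_P = Σ w_i β_i = 0.05×1.0256 + 0.12×2.1777 + 0.35×1.8354 + 0.35×1.5720 + 0.13×0.5461 = 1.5762
MRP = 6.6% − 2.6% = 4.00%
E(R_P) = R_f + β_P × MRP = 2.6% + 1.5762 × 4.0% = 8.90%

8.90%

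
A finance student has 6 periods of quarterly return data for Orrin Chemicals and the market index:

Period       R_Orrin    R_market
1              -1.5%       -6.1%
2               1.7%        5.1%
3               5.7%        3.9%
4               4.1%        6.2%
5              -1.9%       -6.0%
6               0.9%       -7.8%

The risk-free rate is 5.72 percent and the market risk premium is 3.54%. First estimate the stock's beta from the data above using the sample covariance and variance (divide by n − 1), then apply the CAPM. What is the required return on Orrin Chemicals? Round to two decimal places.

Mean R_i = (-1.5 + 1.7 + 5.7 + 4.1 − 1.9 + 0.9) / 6 = 1.5000%
Mean R_m = (-6.1 + 5.1 + 3.9 + 6.2 − 6.0 − 7.8) / 6 = -0.7833%
Σ(R_i − R̄_i)(R_m − R̄_m) = 76.9000  ⇒  Cov = 76.9000 / 5 = 15.3800
Σ(R_m − R̄_m)² = 210.0283  ⇒  Var(R_m) = 210.0283 / 5 = 42.0057
β = Cov / Var(R_m) = 15.3800 / 42.0057 = 0.3661
E(R) = R_f + β × MRP = 5.72% + 0.3661 × 3.54% = 7.02%

7.02%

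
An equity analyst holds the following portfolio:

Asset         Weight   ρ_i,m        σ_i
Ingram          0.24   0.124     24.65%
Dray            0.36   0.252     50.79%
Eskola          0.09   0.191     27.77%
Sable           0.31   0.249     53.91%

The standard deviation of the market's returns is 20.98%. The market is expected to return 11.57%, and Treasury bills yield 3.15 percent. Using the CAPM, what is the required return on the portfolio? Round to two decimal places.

7.16%

β_Ingram = 0.124 × 24.65% / 20.98% = 0.1457
β_Dray = 0.252 × 50.79% / 20.98% = 0.6101
β_Eskola = 0.191 × 27.77% / 20.98% = 0.2528
β_Sable = 0.249 × 53.91% / 20.98% = 0.6398
β_P = Σ w_i β_i = 0.24×0.1457 + 0.36×0.6101 + 0.09×0.2528 + 0.31×0.6398 = 0.4757
MRP = 11.57% − 3.15% = 8.42%
E(R_P) = R_f + β_P × MRP = 3.15% + 0.4757 × 8.42% = 7.16%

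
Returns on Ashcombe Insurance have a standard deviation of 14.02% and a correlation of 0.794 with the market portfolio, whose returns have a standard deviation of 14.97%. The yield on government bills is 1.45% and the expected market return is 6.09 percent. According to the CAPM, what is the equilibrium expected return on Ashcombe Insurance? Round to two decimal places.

4.90%

β = ρ × σ_i / σ_m = 0.794 × 14.02% / 14.97% = 0.7436
MRP = 6.09% − 1.45% = 4.64%
E(R) = 1.45% + 0.7436 × 4.64% = 4.90%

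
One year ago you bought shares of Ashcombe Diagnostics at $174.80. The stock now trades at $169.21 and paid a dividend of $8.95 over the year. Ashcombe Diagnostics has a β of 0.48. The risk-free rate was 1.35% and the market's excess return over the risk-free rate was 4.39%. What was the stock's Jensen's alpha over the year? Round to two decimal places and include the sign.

-1.54%

Realised HPR = (P1 + D1 − P0) / P0 = (169.21 + 8.95 − 174.80) / 174.80 = 3.36 / 174.80 = 1.9222%
CAPM required = R_f + β·MRP = 1.35% + 0.48 × 4.39% = 3.4572%
α = realised − required = 1.9222% − 3.4572% = -1.54%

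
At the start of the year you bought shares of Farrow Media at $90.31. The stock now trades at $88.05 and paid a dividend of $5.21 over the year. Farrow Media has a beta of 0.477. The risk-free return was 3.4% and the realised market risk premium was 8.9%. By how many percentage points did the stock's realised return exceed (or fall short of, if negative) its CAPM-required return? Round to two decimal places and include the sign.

-4.38%

Realised HPR = (P1 + D1 − P0) / P0 = (88.05 + 5.21 − 90.31) / 90.31 = 2.95 / 90.31 = 3.2665%
CAPM required = R_f + β·MRP = 3.4% + 0.477 × 8.9% = 7.6453%
α = realised − required = 3.2665% − 7.6453% = -4.38%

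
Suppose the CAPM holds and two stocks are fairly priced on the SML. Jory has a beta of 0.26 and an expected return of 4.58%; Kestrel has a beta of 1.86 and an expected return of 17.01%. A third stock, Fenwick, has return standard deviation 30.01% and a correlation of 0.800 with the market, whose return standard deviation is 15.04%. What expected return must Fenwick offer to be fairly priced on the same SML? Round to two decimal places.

14.96%

MRP = (17.01% − 4.58%) / (1.86 − 0.26) = 7.7688%
R_f = 4.58% − 0.26 × 7.7688% = 2.5601%
β_Fenwick = ρ·σ_i/σ_m = 0.800 × 30.01 / 15.04 = 1.5963
E(R_Fenwick) = R_f + β × MRP = 2.5601% + 1.5963 × 7.7688% = 14.96%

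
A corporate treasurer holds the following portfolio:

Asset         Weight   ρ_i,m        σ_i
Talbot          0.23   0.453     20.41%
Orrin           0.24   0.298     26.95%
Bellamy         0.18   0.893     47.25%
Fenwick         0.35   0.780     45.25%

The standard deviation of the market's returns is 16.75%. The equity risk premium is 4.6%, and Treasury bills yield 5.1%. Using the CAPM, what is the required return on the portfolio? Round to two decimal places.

11.69%

β_Talbot = 0.453 × 20.41% / 16.75% = 0.5520
β_Orrin = 0.298 × 26.95% / 16.75% = 0.4795
β_Bellamy = 0.893 × 47.25% / 16.75% = 2.5191
β_Fenwick = 0.780 × 45.25% / 16.75% = 2.1072
β_P = Σ w_i β_i = 0.23×0.5520 + 0.24×0.4795 + 0.18×2.5191 + 0.35×2.1072 = 1.4330
E(R_P) = R_f + β_P × MRP = 5.1% + 1.4330 × 4.6% = 11.69%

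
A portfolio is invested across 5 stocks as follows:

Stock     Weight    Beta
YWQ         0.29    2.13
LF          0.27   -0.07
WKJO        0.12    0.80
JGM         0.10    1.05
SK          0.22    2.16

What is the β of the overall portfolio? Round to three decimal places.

1.275

β_P = Σ w_i β_i = 0.29×2.13 + 0.27×-0.07 + 0.12×0.80 + 0.10×1.05 + 0.22×2.16 = 1.2750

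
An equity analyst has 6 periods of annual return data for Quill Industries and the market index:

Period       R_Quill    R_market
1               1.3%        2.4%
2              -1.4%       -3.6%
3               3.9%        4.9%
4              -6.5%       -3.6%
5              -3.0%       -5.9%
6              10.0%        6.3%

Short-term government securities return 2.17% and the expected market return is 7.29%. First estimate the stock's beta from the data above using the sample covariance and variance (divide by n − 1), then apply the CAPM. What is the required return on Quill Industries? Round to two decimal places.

7.32%

Mean R_i = (1.3 − 1.4 + 3.9 − 6.5 − 3.0 + 10.0) / 6 = 0.7167%
Mean R_m = (2.4 − 3.6 + 4.9 − 3.6 − 5.9 + 6.3) / 6 = 0.0833%
Σ(R_i − R̄_i)(R_m − R̄_m) = 131.0117  ⇒  Cov = 131.0117 / 5 = 26.2023
Σ(R_m − R̄_m)² = 130.1483  ⇒  Var(R_m) = 130.1483 / 5 = 26.0297
β = Cov / Var(R_m) = 26.2023 / 26.0297 = 1.0066
MRP = 7.29% − 2.17% = 5.12%
E(R) = R_f + β × MRP = 2.17% + 1.0066 × 5.12% = 7.32%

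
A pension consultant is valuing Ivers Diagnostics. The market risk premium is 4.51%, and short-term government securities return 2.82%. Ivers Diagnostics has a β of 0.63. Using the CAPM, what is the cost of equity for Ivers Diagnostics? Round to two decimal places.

5.66%

E(R) = R_f + β × MRP = 2.82% + 0.63 × 4.51% = 5.66%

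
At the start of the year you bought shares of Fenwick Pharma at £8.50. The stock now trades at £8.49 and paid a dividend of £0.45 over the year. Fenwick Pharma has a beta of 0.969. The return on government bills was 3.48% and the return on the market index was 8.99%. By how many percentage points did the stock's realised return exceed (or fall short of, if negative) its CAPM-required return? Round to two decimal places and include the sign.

-3.64%

Realised HPR = (P1 + D1 − P0) / P0 = (8.49 + 0.45 − 8.50) / 8.50 = 0.44 / 8.50 = 5.1765%
MRP = 8.99% − 3.48% = 5.51%
CAPM required = R_f + β·MRP = 3.48% + 0.969 × 5.51% = 8.81919%
α = realised − required = 5.1765% − 8.81919% = -3.64%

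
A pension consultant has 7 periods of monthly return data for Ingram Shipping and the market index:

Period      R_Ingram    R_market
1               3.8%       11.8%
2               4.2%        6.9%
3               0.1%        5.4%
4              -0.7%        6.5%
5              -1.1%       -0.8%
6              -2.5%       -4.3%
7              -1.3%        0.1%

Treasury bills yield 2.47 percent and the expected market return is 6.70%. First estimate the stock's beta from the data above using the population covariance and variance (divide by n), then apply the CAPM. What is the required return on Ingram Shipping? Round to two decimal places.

Mean R_i = (3.8 + 4.2 + 0.1 − 0.7 − 1.1 − 2.5 − 1.3) / 7 = 0.3571%
Mean R_m = (11.8 + 6.9 + 5.4 + 6.5 − 0.8 − 4.3 + 0.1) / 7 = 3.6571%
Σ(R_i − R̄_i)(R_m − R̄_m) = 72.1671  ⇒  Cov = 72.1671 / 7 = 10.3096
Σ(R_m − R̄_m)² = 183.7771  ⇒  Var(R_m) = 183.7771 / 7 = 26.2539
β = Cov / Var(R_m) = 10.3096 / 26.2539 = 0.3927
MRP = 6.70% − 2.47% = 4.23%
E(R) = R_f + β × MRP = 2.47% + 0.3927 × 4.23% = 4.13%

4.13%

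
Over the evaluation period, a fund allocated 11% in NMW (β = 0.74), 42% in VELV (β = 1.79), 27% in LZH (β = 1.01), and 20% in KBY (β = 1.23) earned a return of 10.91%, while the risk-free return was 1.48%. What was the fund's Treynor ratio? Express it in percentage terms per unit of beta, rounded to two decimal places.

β_P = 0.11×0.74 + 0.42×1.79 + 0.27×1.01 + 0.20×1.23 = 1.3519
Treynor = (R_P − R_f) / β_P = (10.91% − 1.48%) / 1.3519 = 9.43% / 1.3519 = 6.98%

6.98%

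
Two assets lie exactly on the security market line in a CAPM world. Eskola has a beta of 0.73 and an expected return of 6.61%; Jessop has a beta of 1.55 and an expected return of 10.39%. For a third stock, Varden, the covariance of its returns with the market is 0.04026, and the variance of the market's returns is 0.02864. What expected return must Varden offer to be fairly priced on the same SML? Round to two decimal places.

9.72%

MRP = (10.39% − 6.61%) / (1.55 − 0.73) = 4.6098%
R_f = 6.61% − 0.73 × 4.6098% = 3.2448%
β_Varden = Cov / Var(R_m) = 0.04026 / 0.02864 = 1.4057
E(R_Varden) = R_f + β × MRP = 3.2448% + 1.4057 × 4.6098% = 9.72%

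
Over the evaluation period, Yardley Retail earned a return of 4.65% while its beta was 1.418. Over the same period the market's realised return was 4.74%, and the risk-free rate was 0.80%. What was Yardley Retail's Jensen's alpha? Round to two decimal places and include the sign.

-1.74%

Market excess return = 4.74% − 0.80% = 3.94%
CAPM benchmark = R_f + β(R_m − R_f) = 0.80% + 1.418 × 3.94% = 6.38692%
α = actual − benchmark = 4.65% − 6.38692% = -1.74%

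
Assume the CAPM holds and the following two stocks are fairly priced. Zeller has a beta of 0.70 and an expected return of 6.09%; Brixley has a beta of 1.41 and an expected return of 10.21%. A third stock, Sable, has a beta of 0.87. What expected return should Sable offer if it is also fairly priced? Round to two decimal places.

7.08%

MRP (SML slope) = (10.21% − 6.09%) / (1.41 − 0.70) = 4.12% / 0.71 = 5.8028%
R_f (intercept) = 6.09% − 0.70 × 5.8028% = 2.0280%
E(R_Sable) = R_f + β × MRP = 2.0280% + 0.87 × 5.8028% = 7.08%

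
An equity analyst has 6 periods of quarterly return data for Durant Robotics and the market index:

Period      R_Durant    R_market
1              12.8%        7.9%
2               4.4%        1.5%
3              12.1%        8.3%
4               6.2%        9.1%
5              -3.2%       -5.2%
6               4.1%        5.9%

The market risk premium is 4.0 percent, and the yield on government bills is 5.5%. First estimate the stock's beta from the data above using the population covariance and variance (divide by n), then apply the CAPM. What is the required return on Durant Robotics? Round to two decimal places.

9.14%

Mean R_i = (12.8 + 4.4 + 12.1 + 6.2 − 3.2 + 4.1) / 6 = 6.0667%
Mean R_m = (7.9 + 1.5 + 8.3 + 9.1 − 5.2 + 5.9) / 6 = 4.5833%
Σ(R_i − R̄_i)(R_m − R̄_m) = 138.5667  ⇒  Cov = 138.5667 / 6 = 23.0945
Σ(R_m − R̄_m)² = 152.1683  ⇒  Var(R_m) = 152.1683 / 6 = 25.3614
β = Cov / Var(R_m) = 23.0945 / 25.3614 = 0.9106
E(R) = R_f + β × MRP = 5.5% + 0.9106 × 4.0% = 9.14%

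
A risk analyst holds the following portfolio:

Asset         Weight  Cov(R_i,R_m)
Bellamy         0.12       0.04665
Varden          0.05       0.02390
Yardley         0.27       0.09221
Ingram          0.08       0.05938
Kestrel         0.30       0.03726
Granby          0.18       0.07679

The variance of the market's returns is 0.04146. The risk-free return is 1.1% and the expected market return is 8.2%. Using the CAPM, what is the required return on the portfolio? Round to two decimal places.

11.62%

β_Bellamy = 0.04665 / 0.04146 = 1.1252
β_Varden = 0.02390 / 0.04146 = 0.5765
β_Yardley = 0.09221 / 0.04146 = 2.2241
β_Ingram = 0.05938 / 0.04146 = 1.4322
β_Kestrel = 0.03726 / 0.04146 = 0.8987
β_Granby = 0.07679 / 0.04146 = 1.8521
β_P = Σ w_i β_i = 0.12×1.1252 + 0.05×0.5765 + 0.27×2.2241 + 0.08×1.4322 + 0.30×0.8987 + 0.18×1.8521 = 1.4819
MRP = 8.2% − 1.1% = 7.10%
E(R_P) = R_f + β_P × MRP = 1.1% + 1.4819 × 7.1% = 11.62%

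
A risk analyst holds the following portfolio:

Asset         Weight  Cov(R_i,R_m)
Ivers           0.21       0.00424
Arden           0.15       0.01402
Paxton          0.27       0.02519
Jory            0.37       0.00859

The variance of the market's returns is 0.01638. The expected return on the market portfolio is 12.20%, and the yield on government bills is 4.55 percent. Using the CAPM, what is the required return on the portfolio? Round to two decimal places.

β_Ivers = 0.00424 / 0.01638 = 0.2589
β_Arden = 0.01402 / 0.01638 = 0.8559
β_Paxton = 0.02519 / 0.01638 = 1.5379
β_Jory = 0.00859 / 0.01638 = 0.5244
β_P = Σ w_i β_i = 0.21×0.2589 + 0.15×0.8559 + 0.27×1.5379 + 0.37×0.5244 = 0.7920
MRP = 12.20% − 4.55% = 7.65%
E(R_P) = R_f + β_P × MRP = 4.55% + 0.7920 × 7.65% = 10.61%

10.61%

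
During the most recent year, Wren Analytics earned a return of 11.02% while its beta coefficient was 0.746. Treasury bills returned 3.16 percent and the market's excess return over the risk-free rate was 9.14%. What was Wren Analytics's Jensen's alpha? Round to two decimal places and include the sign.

+1.04%

CAPM benchmark = R_f + β(R_m − R_f) = 3.16% + 0.746 × 9.14% = 9.97844%
α = actual − benchmark = 11.02% − 9.97844% = +1.04%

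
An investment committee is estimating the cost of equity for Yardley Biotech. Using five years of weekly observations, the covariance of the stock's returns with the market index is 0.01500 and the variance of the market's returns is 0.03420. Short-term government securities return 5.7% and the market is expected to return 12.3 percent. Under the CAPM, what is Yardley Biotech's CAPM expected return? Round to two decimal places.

β = Cov(R_i, R_m) / Var(R_m) = 0.01500 / 0.03420 = 0.4386
MRP = 12.3% − 5.7% = 6.60%
E(R) = R_f + β × MRP = 5.7% + 0.4386 × 6.6% = 8.59%

8.59%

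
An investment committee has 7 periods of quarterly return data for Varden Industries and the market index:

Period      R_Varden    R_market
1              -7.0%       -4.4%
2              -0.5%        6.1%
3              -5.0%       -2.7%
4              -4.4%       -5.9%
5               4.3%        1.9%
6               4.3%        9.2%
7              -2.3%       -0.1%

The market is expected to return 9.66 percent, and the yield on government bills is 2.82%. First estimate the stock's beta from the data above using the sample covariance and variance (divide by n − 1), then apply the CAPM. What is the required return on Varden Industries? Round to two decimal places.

7.32%

Mean R_i = (-7.0 − 0.5 − 5.0 − 4.4 + 4.3 + 4.3 − 2.3) / 7 = -1.5143%
Mean R_m = (-4.4 + 6.1 − 2.7 − 5.9 + 1.9 + 9.2 − 0.1) / 7 = 0.5857%
Σ(R_i − R̄_i)(R_m − R̄_m) = 121.3786  ⇒  Cov = 121.3786 / 6 = 20.2298
Σ(R_m − R̄_m)² = 184.5286  ⇒  Var(R_m) = 184.5286 / 6 = 30.7548
β = Cov / Var(R_m) = 20.2298 / 30.7548 = 0.6578
MRP = 9.66% − 2.82% = 6.84%
E(R) = R_f + β × MRP = 2.82% + 0.6578 × 6.84% = 7.32%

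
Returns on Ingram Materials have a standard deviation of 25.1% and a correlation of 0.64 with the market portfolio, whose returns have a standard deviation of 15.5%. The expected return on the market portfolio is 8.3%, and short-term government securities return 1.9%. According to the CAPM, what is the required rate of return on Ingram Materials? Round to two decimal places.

β = ρ × σ_i / σ_m = 0.64 × 25.1% / 15.5% = 1.0364
MRP = 8.3% − 1.9% = 6.40%
E(R) = 1.9% + 1.0364 × 6.4% = 8.53%

8.53%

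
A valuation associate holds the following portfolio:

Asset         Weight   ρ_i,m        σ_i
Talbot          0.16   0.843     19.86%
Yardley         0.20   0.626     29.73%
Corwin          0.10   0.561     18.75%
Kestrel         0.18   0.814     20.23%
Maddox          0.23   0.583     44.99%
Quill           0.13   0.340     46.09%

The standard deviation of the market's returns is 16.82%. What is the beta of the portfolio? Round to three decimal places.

β_Talbot = 0.843 × 19.86% / 16.82% = 0.9954
β_Yardley = 0.626 × 29.73% / 16.82% = 1.1065
β_Corwin = 0.561 × 18.75% / 16.82% = 0.6254
β_Kestrel = 0.814 × 20.23% / 16.82% = 0.9790
β_Maddox = 0.583 × 44.99% / 16.82% = 1.5594
β_Quill = 0.340 × 46.09% / 16.82% = 0.9317
β_P = Σ w_i β_i = 0.16×0.9954 + 0.20×1.1065 + 0.10×0.6254 + 0.18×0.9790 + 0.23×1.5594 + 0.13×0.9317 = 1.0991

1.099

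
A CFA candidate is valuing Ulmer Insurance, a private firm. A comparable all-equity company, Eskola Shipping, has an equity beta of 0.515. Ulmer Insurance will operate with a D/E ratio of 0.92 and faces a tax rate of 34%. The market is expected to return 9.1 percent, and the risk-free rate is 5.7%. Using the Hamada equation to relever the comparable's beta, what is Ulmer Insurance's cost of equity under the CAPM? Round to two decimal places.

β_L = β_U × [1 + (1 − t)(D/E)] = 0.515 × [1 + (1 − 0.34) × 0.92]
    = 0.515 × [1 + 0.66 × 0.92] = 0.515 × 1.6072 = 0.8277
MRP = 9.1% − 5.7% = 3.40%
E(R) = R_f + β_L × MRP = 5.7% + 0.8277 × 3.4% = 8.51%

8.51%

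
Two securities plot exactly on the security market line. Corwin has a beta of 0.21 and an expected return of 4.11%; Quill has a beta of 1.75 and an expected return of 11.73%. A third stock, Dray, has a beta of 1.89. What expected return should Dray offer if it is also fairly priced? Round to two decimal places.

MRP (SML slope) = (11.73% − 4.11%) / (1.75 − 0.21) = 7.62% / 1.54 = 4.9481%
R_f (intercept) = 4.11% − 0.21 × 4.9481% = 3.0709%
E(R_Dray) = R_f + β × MRP = 3.0709% + 1.89 × 4.9481% = 12.42%

12.42%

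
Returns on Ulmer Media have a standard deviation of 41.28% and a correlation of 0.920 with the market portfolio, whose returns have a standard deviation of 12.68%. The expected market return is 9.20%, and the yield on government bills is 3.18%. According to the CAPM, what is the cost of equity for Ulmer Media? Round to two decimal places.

β = ρ × σ_i / σ_m = 0.920 × 41.28% / 12.68% = 2.9951
MRP = 9.20% − 3.18% = 6.02%
E(R) = 3.18% + 2.9951 × 6.02% = 21.21%

21.21%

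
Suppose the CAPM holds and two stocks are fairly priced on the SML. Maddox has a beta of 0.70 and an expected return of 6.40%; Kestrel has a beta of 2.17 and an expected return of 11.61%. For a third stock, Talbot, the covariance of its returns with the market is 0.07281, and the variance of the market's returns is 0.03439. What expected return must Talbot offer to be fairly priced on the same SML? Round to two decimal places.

MRP = (11.61% − 6.40%) / (2.17 − 0.70) = 3.5442%
R_f = 6.40% − 0.70 × 3.5442% = 3.9191%
β_Talbot = Cov / Var(R_m) = 0.07281 / 0.03439 = 2.1172
E(R_Talbot) = R_f + β × MRP = 3.9191% + 2.1172 × 3.5442% = 11.42%

11.42%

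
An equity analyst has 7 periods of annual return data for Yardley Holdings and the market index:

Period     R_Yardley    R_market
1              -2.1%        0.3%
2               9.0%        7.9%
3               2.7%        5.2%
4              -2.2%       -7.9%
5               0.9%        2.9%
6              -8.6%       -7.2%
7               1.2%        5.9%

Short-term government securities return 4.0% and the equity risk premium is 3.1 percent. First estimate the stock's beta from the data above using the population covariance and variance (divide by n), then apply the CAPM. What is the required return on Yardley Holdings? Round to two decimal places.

Mean R_i = (-2.1 + 9.0 + 2.7 − 2.2 + 0.9 − 8.6 + 1.2) / 7 = 0.1286%
Mean R_m = (0.3 + 7.9 + 5.2 − 7.9 + 2.9 − 7.2 + 5.9) / 7 = 1.0143%
Σ(R_i − R̄_i)(R_m − R̄_m) = 172.5871  ⇒  Cov = 172.5871 / 7 = 24.6553
Σ(R_m − R̄_m)² = 239.8086  ⇒  Var(R_m) = 239.8086 / 7 = 34.2584
β = Cov / Var(R_m) = 24.6553 / 34.2584 = 0.7197
E(R) = R_f + β × MRP = 4.0% + 0.7197 × 3.1% = 6.23%

6.23%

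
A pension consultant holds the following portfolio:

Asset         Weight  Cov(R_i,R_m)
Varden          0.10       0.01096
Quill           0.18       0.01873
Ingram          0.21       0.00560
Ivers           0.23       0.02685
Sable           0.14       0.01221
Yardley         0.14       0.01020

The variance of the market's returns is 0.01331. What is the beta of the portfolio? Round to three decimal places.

β_Varden = 0.01096 / 0.01331 = 0.8234
β_Quill = 0.01873 / 0.01331 = 1.4072
β_Ingram = 0.00560 / 0.01331 = 0.4207
β_Ivers = 0.02685 / 0.01331 = 2.0173
β_Sable = 0.01221 / 0.01331 = 0.9174
β_Yardley = 0.01020 / 0.01331 = 0.7663
β_P = Σ w_i β_i = 0.10×0.8234 + 0.18×1.4072 + 0.21×0.4207 + 0.23×2.0173 + 0.14×0.9174 + 0.14×0.7663 = 1.1237

1.124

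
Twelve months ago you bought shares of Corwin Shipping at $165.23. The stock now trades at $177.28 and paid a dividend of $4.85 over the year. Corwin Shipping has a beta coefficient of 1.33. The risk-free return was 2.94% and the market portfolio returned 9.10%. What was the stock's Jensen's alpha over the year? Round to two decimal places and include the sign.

-0.90%

Realised HPR = (P1 + D1 − P0) / P0 = (177.28 + 4.85 − 165.23) / 165.23 = 16.90 / 165.23 = 10.2282%
MRP = 9.10% − 2.94% = 6.16%
CAPM required = R_f + β·MRP = 2.94% + 1.33 × 6.16% = 11.1328%
α = realised − required = 10.2282% − 11.1328% = -0.90%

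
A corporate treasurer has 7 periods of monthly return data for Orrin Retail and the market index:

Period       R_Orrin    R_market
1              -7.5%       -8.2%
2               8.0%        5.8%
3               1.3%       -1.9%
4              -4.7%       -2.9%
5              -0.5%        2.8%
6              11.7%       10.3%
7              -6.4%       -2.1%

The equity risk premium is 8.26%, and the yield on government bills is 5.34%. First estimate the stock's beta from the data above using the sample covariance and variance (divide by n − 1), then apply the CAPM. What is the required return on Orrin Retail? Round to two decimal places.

14.37%

Mean R_i = (-7.5 + 8.0 + 1.3 − 4.7 − 0.5 + 11.7 − 6.4) / 7 = 0.2714%
Mean R_m = (-8.2 + 5.8 − 1.9 − 2.9 + 2.8 + 10.3 − 2.1) / 7 = 0.5429%
Σ(R_i − R̄_i)(R_m − R̄_m) = 250.5786  ⇒  Cov = 250.5786 / 6 = 41.7631
Σ(R_m − R̄_m)² = 229.1771  ⇒  Var(R_m) = 229.1771 / 6 = 38.1962
β = Cov / Var(R_m) = 41.7631 / 38.1962 = 1.0934
E(R) = R_f + β × MRP = 5.34% + 1.0934 × 8.26% = 14.37%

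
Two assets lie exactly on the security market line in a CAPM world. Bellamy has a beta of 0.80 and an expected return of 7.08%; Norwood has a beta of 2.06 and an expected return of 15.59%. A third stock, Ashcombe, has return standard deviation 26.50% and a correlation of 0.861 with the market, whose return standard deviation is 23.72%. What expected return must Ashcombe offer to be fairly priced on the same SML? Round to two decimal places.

MRP = (15.59% − 7.08%) / (2.06 − 0.80) = 6.7540%
R_f = 7.08% − 0.80 × 6.7540% = 1.6768%
β_Ashcombe = ρ·σ_i/σ_m = 0.861 × 26.50 / 23.72 = 0.9619
E(R_Ashcombe) = R_f + β × MRP = 1.6768% + 0.9619 × 6.7540% = 8.17%

8.17%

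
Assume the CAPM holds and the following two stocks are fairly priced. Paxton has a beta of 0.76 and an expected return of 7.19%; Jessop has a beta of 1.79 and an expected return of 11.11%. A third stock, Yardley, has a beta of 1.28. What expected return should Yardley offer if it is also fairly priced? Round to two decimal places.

MRP (SML slope) = (11.11% − 7.19%) / (1.79 − 0.76) = 3.92% / 1.03 = 3.8058%
R_f (intercept) = 7.19% − 0.76 × 3.8058% = 4.2976%
E(R_Yardley) = R_f + β × MRP = 4.2976% + 1.28 × 3.8058% = 9.17%

9.17%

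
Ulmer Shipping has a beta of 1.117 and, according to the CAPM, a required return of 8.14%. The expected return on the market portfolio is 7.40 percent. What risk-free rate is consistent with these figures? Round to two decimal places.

E(R) = R_f + β(E(R_m) − R_f) = R_f(1 − β) + β·E(R_m)
8.14% = R_f × (1 − 1.117) + 1.117 × 7.40%
8.14% = R_f × -0.117 + 8.26580%
R_f = (8.14% − 8.26580%) / -0.117 = 1.08%

1.08%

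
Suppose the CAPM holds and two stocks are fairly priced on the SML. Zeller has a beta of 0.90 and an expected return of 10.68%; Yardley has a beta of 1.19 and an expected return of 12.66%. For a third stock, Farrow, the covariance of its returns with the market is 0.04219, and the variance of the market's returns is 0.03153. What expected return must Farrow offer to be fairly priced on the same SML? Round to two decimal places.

13.67%

MRP = (12.66% − 10.68%) / (1.19 − 0.90) = 6.8276%
R_f = 10.68% − 0.90 × 6.8276% = 4.5352%
β_Farrow = Cov / Var(R_m) = 0.04219 / 0.03153 = 1.3381
E(R_Farrow) = R_f + β × MRP = 4.5352% + 1.3381 × 6.8276% = 13.67%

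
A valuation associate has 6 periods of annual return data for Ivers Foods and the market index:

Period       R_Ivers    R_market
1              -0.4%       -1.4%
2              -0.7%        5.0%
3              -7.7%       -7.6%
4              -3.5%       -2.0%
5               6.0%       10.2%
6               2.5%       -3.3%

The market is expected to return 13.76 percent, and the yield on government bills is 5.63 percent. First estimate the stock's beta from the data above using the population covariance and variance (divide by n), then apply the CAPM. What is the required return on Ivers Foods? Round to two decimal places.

Mean R_i = (-0.4 − 0.7 − 7.7 − 3.5 + 6.0 + 2.5) / 6 = -0.6333%
Mean R_m = (-1.4 + 5.0 − 7.6 − 2.0 + 10.2 − 3.3) / 6 = 0.1500%
Σ(R_i − R̄_i)(R_m − R̄_m) = 116.1000  ⇒  Cov = 116.1000 / 6 = 19.3500
Σ(R_m − R̄_m)² = 203.5150  ⇒  Var(R_m) = 203.5150 / 6 = 33.9192
β = Cov / Var(R_m) = 19.3500 / 33.9192 = 0.5705
MRP = 13.76% − 5.63% = 8.13%
E(R) = R_f + β × MRP = 5.63% + 0.5705 × 8.13% = 10.27%

10.27%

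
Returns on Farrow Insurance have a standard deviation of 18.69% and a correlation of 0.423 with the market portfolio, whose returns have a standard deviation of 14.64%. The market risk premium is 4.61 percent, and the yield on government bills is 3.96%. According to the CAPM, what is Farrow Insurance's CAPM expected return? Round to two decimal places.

6.45%

β = ρ × σ_i / σ_m = 0.423 × 18.69% / 14.64% = 0.5400
E(R) = 3.96% + 0.5400 × 4.61% = 6.45%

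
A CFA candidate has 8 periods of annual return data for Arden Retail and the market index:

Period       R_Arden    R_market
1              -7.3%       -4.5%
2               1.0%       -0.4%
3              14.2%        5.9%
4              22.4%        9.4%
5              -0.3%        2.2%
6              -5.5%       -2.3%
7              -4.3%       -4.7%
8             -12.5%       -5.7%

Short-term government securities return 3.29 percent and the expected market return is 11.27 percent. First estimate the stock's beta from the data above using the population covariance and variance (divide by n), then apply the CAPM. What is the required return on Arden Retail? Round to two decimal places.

19.78%

Mean R_i = (-7.3 + 1.0 + 14.2 + 22.4 − 0.3 − 5.5 − 4.3 − 12.5) / 8 = 0.9625%
Mean R_m = (-4.5 − 0.4 + 5.9 + 9.4 + 2.2 − 2.3 − 4.7 − 5.7) / 8 = -0.0125%
Σ(R_i − R̄_i)(R_m − R̄_m) = 430.3363  ⇒  Cov = 430.3363 / 8 = 53.7920
Σ(R_m − R̄_m)² = 208.2888  ⇒  Var(R_m) = 208.2888 / 8 = 26.0361
β = Cov / Var(R_m) = 53.7920 / 26.0361 = 2.0661
MRP = 11.27% − 3.29% = 7.98%
E(R) = R_f + β × MRP = 3.29% + 2.0661 × 7.98% = 19.78%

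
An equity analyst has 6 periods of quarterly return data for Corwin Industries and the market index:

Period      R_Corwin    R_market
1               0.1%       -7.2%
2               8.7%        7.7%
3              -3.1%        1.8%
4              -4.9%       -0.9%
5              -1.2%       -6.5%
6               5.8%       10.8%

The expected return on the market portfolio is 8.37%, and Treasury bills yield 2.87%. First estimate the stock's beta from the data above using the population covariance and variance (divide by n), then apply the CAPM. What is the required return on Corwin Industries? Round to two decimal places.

Mean R_i = (0.1 + 8.7 − 3.1 − 4.9 − 1.2 + 5.8) / 6 = 0.9000%
Mean R_m = (-7.2 + 7.7 + 1.8 − 0.9 − 6.5 + 10.8) / 6 = 0.9500%
Σ(R_i − R̄_i)(R_m − R̄_m) = 130.4100  ⇒  Cov = 130.4100 / 6 = 21.7350
Σ(R_m − R̄_m)² = 268.6550  ⇒  Var(R_m) = 268.6550 / 6 = 44.7758
β = Cov / Var(R_m) = 21.7350 / 44.7758 = 0.4854
MRP = 8.37% − 2.87% = 5.50%
E(R) = R_f + β × MRP = 2.87% + 0.4854 × 5.50% = 5.54%

5.54%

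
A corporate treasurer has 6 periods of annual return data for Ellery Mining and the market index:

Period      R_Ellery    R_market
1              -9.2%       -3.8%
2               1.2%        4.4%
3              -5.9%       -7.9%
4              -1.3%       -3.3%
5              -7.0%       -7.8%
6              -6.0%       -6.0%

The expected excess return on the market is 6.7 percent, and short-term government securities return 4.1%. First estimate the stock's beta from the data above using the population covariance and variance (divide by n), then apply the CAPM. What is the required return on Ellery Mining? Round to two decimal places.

8.39%

Mean R_i = (-9.2 + 1.2 − 5.9 − 1.3 − 7.0 − 6.0) / 6 = -4.7000%
Mean R_m = (-3.8 + 4.4 − 7.9 − 3.3 − 7.8 − 6.0) / 6 = -4.0667%
Σ(R_i − R̄_i)(R_m − R̄_m) = 67.0600  ⇒  Cov = 67.0600 / 6 = 11.1767
Σ(R_m − R̄_m)² = 104.7133  ⇒  Var(R_m) = 104.7133 / 6 = 17.4522
β = Cov / Var(R_m) = 11.1767 / 17.4522 = 0.6404
E(R) = R_f + β × MRP = 4.1% + 0.6404 × 6.7% = 8.39%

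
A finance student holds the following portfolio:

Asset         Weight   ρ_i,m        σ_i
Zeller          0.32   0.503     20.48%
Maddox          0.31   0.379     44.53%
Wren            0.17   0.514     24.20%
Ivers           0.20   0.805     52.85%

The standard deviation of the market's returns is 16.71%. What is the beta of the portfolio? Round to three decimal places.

1.146

β_Zeller = 0.503 × 20.48% / 16.71% = 0.6165
β_Maddox = 0.379 × 44.53% / 16.71% = 1.0100
β_Wren = 0.514 × 24.20% / 16.71% = 0.7444
β_Ivers = 0.805 × 52.85% / 16.71% = 2.5460
β_P = Σ w_i β_i = 0.32×0.6165 + 0.31×1.0100 + 0.17×0.7444 + 0.20×2.5460 = 1.1461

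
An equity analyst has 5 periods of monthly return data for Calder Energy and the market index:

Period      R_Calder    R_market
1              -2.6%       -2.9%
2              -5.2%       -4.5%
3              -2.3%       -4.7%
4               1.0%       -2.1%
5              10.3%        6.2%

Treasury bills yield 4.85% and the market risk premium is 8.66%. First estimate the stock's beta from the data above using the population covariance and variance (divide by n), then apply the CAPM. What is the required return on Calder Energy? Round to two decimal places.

Mean R_i = (-2.6 − 5.2 − 2.3 + 1.0 + 10.3) / 5 = 0.2400%
Mean R_m = (-2.9 − 4.5 − 4.7 − 2.1 + 6.2) / 5 = -1.6000%
Σ(R_i − R̄_i)(R_m − R̄_m) = 105.4300  ⇒  Cov = 105.4300 / 5 = 21.0860
Σ(R_m − R̄_m)² = 80.8000  ⇒  Var(R_m) = 80.8000 / 5 = 16.1600
β = Cov / Var(R_m) = 21.0860 / 16.1600 = 1.3048
E(R) = R_f + β × MRP = 4.85% + 1.3048 × 8.66% = 16.15%

16.15%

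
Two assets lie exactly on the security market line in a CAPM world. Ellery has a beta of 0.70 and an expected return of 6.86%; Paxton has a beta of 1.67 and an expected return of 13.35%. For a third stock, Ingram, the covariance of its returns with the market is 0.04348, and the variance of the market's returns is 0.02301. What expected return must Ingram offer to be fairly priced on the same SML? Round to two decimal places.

14.82%

MRP = (13.35% − 6.86%) / (1.67 − 0.70) = 6.6907%
R_f = 6.86% − 0.70 × 6.6907% = 2.1765%
β_Ingram = Cov / Var(R_m) = 0.04348 / 0.02301 = 1.8896
E(R_Ingram) = R_f + β × MRP = 2.1765% + 1.8896 × 6.6907% = 14.82%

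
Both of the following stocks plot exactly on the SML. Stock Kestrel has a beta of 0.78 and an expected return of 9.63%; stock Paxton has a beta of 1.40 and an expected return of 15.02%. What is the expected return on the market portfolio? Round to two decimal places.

11.54%

Both satisfy E(R) = R_f + β·MRP, so the slope of the SML is
MRP = (15.02% − 9.63%) / (1.40 − 0.78) = 5.39% / 0.62 = 8.6935%
R_f = E(R_Kestrel) − β_Kestrel·MRP = 9.63% − 0.78 × 8.6935% = 2.8491%
E(R_m) = R_f + MRP = 2.8491% + 8.6935% = 11.54%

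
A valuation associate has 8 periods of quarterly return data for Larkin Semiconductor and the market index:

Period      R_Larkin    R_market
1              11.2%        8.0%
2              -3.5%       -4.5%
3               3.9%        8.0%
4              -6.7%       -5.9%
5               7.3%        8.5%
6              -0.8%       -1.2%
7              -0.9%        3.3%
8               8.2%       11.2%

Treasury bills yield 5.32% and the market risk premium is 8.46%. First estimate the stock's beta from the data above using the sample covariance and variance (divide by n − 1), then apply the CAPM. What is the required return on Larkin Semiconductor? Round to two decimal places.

Mean R_i = (11.2 − 3.5 + 3.9 − 6.7 + 7.3 − 0.8 − 0.9 + 8.2) / 8 = 2.3375%
Mean R_m = (8.0 − 4.5 + 8.0 − 5.9 + 8.5 − 1.2 + 3.3 + 11.2) / 8 = 3.4250%
Σ(R_i − R̄_i)(R_m − R̄_m) = 263.9125  ⇒  Cov = 263.9125 / 7 = 37.7018
Σ(R_m − R̄_m)² = 299.2350  ⇒  Var(R_m) = 299.2350 / 7 = 42.7479
β = Cov / Var(R_m) = 37.7018 / 42.7479 = 0.8820
E(R) = R_f + β × MRP = 5.32% + 0.8820 × 8.46% = 12.78%

12.78%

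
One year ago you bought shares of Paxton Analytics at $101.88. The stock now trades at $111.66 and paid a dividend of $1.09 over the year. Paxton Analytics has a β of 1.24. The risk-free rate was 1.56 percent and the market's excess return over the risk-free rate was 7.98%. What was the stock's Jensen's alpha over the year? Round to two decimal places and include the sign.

-0.79%

Realised HPR = (P1 + D1 − P0) / P0 = (111.66 + 1.09 − 101.88) / 101.88 = 10.87 / 101.88 = 10.6694%
CAPM required = R_f + β·MRP = 1.56% + 1.24 × 7.98% = 11.4552%
α = realised − required = 10.6694% − 11.4552% = -0.79%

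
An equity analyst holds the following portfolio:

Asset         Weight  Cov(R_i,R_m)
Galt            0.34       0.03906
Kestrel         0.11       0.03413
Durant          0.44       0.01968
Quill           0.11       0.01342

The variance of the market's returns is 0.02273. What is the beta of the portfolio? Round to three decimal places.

1.195

β_Galt = 0.03906 / 0.02273 = 1.7184
β_Kestrel = 0.03413 / 0.02273 = 1.5015
β_Durant = 0.01968 / 0.02273 = 0.8658
β_Quill = 0.01342 / 0.02273 = 0.5904
β_P = Σ w_i β_i = 0.34×1.7184 + 0.11×1.5015 + 0.44×0.8658 + 0.11×0.5904 = 1.1953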